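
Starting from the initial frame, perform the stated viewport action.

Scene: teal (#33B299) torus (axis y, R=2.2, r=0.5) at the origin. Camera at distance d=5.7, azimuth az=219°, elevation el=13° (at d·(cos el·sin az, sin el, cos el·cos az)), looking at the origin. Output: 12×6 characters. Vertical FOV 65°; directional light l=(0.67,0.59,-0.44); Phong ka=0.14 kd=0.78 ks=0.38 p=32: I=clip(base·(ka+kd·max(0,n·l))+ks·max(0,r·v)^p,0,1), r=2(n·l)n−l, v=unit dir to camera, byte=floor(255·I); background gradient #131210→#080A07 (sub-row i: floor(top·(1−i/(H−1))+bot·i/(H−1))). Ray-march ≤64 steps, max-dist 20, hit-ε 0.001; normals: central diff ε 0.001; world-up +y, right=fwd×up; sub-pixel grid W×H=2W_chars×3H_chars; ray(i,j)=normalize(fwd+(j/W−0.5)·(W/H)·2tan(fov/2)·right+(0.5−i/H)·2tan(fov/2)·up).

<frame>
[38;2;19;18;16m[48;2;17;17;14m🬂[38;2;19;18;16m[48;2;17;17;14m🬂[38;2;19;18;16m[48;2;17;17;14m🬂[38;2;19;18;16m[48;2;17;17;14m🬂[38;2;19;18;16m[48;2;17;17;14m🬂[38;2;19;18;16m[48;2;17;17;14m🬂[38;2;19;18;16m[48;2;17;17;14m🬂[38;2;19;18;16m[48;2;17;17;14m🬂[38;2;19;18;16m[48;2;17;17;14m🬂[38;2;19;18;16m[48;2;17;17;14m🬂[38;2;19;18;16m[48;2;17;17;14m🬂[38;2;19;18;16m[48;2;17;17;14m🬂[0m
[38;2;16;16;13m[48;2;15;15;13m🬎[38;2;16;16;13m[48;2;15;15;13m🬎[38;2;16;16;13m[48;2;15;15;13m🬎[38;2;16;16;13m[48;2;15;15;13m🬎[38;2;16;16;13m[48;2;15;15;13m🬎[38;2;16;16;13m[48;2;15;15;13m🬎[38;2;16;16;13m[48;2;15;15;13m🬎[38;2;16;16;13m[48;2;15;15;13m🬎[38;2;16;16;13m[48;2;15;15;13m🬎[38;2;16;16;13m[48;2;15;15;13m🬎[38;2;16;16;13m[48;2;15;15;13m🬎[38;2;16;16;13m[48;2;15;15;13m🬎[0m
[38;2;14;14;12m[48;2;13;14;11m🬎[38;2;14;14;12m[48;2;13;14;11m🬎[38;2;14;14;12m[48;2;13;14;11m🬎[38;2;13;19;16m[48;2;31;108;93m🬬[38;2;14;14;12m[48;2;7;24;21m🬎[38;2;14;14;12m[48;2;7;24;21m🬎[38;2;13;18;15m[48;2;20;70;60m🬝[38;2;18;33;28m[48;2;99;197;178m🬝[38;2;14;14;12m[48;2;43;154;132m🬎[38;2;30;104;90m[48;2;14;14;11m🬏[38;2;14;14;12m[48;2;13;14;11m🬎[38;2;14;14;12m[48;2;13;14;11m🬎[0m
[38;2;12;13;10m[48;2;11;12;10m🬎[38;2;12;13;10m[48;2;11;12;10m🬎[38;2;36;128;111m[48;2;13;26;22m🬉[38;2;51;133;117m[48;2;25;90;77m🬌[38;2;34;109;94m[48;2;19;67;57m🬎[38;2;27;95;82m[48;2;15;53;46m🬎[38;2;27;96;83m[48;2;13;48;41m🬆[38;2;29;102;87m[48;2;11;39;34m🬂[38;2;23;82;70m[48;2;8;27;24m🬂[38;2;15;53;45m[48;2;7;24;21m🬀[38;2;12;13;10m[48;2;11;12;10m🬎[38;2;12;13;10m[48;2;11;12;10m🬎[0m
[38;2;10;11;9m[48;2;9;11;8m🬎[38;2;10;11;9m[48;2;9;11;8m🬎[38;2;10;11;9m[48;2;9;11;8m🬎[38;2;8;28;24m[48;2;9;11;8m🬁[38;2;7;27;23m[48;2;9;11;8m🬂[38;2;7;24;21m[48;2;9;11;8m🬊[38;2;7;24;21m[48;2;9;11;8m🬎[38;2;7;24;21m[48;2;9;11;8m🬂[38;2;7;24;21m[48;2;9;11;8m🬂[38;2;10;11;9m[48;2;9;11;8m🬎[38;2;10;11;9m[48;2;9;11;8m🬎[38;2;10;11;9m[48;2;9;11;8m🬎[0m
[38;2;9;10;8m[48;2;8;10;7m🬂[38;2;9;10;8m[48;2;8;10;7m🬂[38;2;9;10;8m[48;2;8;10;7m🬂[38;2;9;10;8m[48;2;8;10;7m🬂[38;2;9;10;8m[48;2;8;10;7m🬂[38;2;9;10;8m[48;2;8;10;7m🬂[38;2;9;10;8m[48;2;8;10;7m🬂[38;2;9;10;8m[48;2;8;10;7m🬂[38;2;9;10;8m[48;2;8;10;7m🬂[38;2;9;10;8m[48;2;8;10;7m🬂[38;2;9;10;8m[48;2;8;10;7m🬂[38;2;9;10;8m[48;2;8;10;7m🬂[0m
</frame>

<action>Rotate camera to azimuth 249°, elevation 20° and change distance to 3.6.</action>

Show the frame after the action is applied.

<frame>
[38;2;19;18;16m[48;2;17;17;14m🬂[38;2;19;18;16m[48;2;17;17;14m🬂[38;2;19;18;16m[48;2;17;17;14m🬂[38;2;19;18;16m[48;2;17;17;14m🬂[38;2;19;18;16m[48;2;17;17;14m🬂[38;2;19;18;16m[48;2;17;17;14m🬂[38;2;19;18;16m[48;2;17;17;14m🬂[38;2;19;18;16m[48;2;17;17;14m🬂[38;2;19;18;16m[48;2;17;17;14m🬂[38;2;19;18;16m[48;2;17;17;14m🬂[38;2;19;18;16m[48;2;17;17;14m🬂[38;2;19;18;16m[48;2;17;17;14m🬂[0m
[38;2;16;16;13m[48;2;15;15;13m🬎[38;2;16;16;13m[48;2;15;15;13m🬎[38;2;16;16;13m[48;2;15;15;13m🬎[38;2;16;16;13m[48;2;15;15;13m🬎[38;2;16;16;13m[48;2;15;15;13m🬎[38;2;16;16;13m[48;2;15;15;13m🬎[38;2;16;16;13m[48;2;15;15;13m🬎[38;2;16;16;13m[48;2;15;15;13m🬎[38;2;16;16;13m[48;2;15;15;13m🬎[38;2;16;16;13m[48;2;15;15;13m🬎[38;2;16;16;13m[48;2;15;15;13m🬎[38;2;16;16;13m[48;2;15;15;13m🬎[0m
[38;2;14;14;11m[48;2;32;111;95m🬝[38;2;15;26;22m[48;2;29;100;86m🬥[38;2;11;24;20m[48;2;21;75;64m🬸[38;2;15;15;12m[48;2;7;24;21m🬂[38;2;8;22;19m[48;2;26;93;80m🬺[38;2;21;77;66m[48;2;7;24;21m🬂[38;2;23;83;71m[48;2;7;24;21m🬂[38;2;28;100;86m[48;2;10;35;30m🬂[38;2;18;49;42m[48;2;83;162;146m🬴[38;2;15;15;12m[48;2;40;133;114m🬂[38;2;15;15;12m[48;2;37;132;114m🬂[38;2;14;14;12m[48;2;33;116;100m🬎[0m
[38;2;43;118;103m[48;2;85;157;143m🬝[38;2;26;93;80m[48;2;67;142;127m🬎[38;2;7;24;21m[48;2;31;104;90m🬊[38;2;9;18;15m[48;2;32;112;97m🬎[38;2;12;13;10m[48;2;11;12;10m🬎[38;2;12;13;10m[48;2;11;12;10m🬎[38;2;12;13;10m[48;2;11;12;10m🬎[38;2;12;13;10m[48;2;11;12;10m🬎[38;2;11;15;12m[48;2;37;129;111m🬝[38;2;30;105;90m[48;2;12;13;10m🬸[38;2;42;149;128m[48;2;29;103;89m🬎[38;2;35;123;105m[48;2;25;88;75m🬆[0m
[38;2;45;110;97m[48;2;21;74;64m🬂[38;2;93;160;147m[48;2;24;78;68m🬂[38;2;87;156;142m[48;2;27;82;71m🬂[38;2;45;117;103m[48;2;25;81;70m🬂[38;2;29;99;85m[48;2;21;76;65m🬆[38;2;30;104;89m[48;2;21;77;66m🬂[38;2;30;104;90m[48;2;21;75;65m🬂[38;2;29;102;88m[48;2;20;72;61m🬂[38;2;27;97;84m[48;2;19;66;57m🬂[38;2;23;83;71m[48;2;15;55;46m🬆[38;2;20;71;62m[48;2;12;44;37m🬆[38;2;16;56;48m[48;2;8;30;26m🬆[0m
[38;2;14;50;43m[48;2;8;32;27m🬊[38;2;14;52;45m[48;2;9;34;29m🬊[38;2;16;57;49m[48;2;10;37;32m🬂[38;2;14;50;43m[48;2;8;30;26m🬎[38;2;14;52;44m[48;2;9;33;28m🬆[38;2;13;50;42m[48;2;8;30;26m🬆[38;2;14;51;44m[48;2;8;30;26m🬂[38;2;13;47;40m[48;2;7;27;24m🬂[38;2;11;41;35m[48;2;7;24;21m🬂[38;2;9;33;28m[48;2;7;24;21m🬂[38;2;7;25;22m[48;2;7;24;21m🬀[38;2;7;24;21m[48;2;7;24;21m [0m
</frame>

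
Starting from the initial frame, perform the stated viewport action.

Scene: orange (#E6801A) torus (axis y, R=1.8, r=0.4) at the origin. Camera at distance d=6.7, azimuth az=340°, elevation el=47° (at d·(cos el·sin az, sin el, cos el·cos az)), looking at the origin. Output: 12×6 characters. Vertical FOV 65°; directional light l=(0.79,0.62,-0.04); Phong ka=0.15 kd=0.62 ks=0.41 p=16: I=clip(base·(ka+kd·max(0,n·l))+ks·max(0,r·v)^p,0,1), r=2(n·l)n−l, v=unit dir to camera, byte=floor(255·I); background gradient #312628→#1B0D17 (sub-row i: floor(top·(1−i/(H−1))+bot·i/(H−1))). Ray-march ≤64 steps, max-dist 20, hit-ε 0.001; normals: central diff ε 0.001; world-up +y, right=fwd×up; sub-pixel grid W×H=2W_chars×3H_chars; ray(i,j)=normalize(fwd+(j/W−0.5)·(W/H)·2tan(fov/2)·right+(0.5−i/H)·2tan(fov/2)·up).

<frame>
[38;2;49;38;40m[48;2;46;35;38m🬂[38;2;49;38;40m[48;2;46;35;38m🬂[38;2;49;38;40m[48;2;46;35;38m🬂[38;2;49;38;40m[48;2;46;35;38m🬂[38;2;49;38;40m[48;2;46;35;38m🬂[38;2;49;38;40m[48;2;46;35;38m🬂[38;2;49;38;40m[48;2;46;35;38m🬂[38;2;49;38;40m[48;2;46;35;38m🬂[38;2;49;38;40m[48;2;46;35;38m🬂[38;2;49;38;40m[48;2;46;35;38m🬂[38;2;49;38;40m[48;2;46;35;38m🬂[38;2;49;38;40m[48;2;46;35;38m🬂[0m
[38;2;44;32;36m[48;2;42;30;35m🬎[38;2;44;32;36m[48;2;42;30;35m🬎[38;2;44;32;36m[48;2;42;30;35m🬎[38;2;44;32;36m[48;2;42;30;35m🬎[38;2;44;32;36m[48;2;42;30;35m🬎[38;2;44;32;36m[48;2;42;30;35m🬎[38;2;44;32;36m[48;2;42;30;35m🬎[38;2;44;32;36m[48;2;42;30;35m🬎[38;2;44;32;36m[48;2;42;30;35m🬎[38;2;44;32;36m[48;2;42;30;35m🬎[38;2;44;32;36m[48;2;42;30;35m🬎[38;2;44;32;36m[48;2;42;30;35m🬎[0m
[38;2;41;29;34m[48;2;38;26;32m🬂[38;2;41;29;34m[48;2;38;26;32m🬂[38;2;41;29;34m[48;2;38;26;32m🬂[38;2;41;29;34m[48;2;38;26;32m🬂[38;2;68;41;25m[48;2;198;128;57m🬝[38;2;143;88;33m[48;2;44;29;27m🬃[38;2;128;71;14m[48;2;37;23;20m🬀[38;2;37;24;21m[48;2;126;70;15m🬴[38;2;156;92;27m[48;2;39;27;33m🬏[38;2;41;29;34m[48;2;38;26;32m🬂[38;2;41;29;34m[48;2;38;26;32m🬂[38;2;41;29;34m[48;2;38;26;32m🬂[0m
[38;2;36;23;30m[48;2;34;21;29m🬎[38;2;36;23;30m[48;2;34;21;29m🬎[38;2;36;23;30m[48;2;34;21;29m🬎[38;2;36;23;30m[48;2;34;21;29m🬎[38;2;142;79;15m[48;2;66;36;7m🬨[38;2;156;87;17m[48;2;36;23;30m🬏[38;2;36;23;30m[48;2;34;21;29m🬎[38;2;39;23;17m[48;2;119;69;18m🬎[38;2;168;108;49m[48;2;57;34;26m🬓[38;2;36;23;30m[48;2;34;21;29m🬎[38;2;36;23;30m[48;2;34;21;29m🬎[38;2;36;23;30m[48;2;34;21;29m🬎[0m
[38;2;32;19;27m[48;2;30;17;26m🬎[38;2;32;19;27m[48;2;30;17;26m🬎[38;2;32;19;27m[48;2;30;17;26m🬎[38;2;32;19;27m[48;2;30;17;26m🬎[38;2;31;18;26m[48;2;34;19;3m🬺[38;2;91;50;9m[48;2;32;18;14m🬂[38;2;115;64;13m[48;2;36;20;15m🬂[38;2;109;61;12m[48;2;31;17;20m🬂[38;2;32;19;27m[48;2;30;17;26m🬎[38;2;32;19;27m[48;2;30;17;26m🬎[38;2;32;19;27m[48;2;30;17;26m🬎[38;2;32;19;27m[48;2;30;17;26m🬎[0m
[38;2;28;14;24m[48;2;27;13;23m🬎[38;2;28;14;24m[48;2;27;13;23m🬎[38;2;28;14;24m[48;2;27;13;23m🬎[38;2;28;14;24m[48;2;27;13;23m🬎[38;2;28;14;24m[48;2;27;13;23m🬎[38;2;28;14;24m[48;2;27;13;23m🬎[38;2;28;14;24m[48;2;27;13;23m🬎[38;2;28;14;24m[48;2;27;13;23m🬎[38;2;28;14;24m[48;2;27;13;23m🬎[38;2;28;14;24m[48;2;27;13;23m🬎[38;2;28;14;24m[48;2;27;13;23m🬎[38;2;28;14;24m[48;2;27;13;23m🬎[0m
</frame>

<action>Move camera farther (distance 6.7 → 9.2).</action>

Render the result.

<frame>
[38;2;49;38;40m[48;2;46;35;38m🬂[38;2;49;38;40m[48;2;46;35;38m🬂[38;2;49;38;40m[48;2;46;35;38m🬂[38;2;49;38;40m[48;2;46;35;38m🬂[38;2;49;38;40m[48;2;46;35;38m🬂[38;2;49;38;40m[48;2;46;35;38m🬂[38;2;49;38;40m[48;2;46;35;38m🬂[38;2;49;38;40m[48;2;46;35;38m🬂[38;2;49;38;40m[48;2;46;35;38m🬂[38;2;49;38;40m[48;2;46;35;38m🬂[38;2;49;38;40m[48;2;46;35;38m🬂[38;2;49;38;40m[48;2;46;35;38m🬂[0m
[38;2;44;32;36m[48;2;42;30;35m🬎[38;2;44;32;36m[48;2;42;30;35m🬎[38;2;44;32;36m[48;2;42;30;35m🬎[38;2;44;32;36m[48;2;42;30;35m🬎[38;2;44;32;36m[48;2;42;30;35m🬎[38;2;44;32;36m[48;2;42;30;35m🬎[38;2;44;32;36m[48;2;42;30;35m🬎[38;2;44;32;36m[48;2;42;30;35m🬎[38;2;44;32;36m[48;2;42;30;35m🬎[38;2;44;32;36m[48;2;42;30;35m🬎[38;2;44;32;36m[48;2;42;30;35m🬎[38;2;44;32;36m[48;2;42;30;35m🬎[0m
[38;2;41;29;34m[48;2;38;26;32m🬂[38;2;41;29;34m[48;2;38;26;32m🬂[38;2;41;29;34m[48;2;38;26;32m🬂[38;2;41;29;34m[48;2;38;26;32m🬂[38;2;41;29;34m[48;2;38;26;32m🬂[38;2;191;125;59m[48;2;56;35;29m🬏[38;2;98;54;10m[48;2;39;27;33m🬋[38;2;39;27;33m[48;2;34;19;3m🬬[38;2;41;29;34m[48;2;38;26;32m🬂[38;2;41;29;34m[48;2;38;26;32m🬂[38;2;41;29;34m[48;2;38;26;32m🬂[38;2;41;29;34m[48;2;38;26;32m🬂[0m
[38;2;36;23;30m[48;2;34;21;29m🬎[38;2;36;23;30m[48;2;34;21;29m🬎[38;2;36;23;30m[48;2;34;21;29m🬎[38;2;36;23;30m[48;2;34;21;29m🬎[38;2;100;55;11m[48;2;35;21;24m🬁[38;2;162;90;18m[48;2;48;28;21m🬃[38;2;36;23;30m[48;2;116;65;14m🬎[38;2;147;89;31m[48;2;54;32;23m🬘[38;2;36;23;30m[48;2;34;21;29m🬎[38;2;36;23;30m[48;2;34;21;29m🬎[38;2;36;23;30m[48;2;34;21;29m🬎[38;2;36;23;30m[48;2;34;21;29m🬎[0m
[38;2;32;19;27m[48;2;30;17;26m🬎[38;2;32;19;27m[48;2;30;17;26m🬎[38;2;32;19;27m[48;2;30;17;26m🬎[38;2;32;19;27m[48;2;30;17;26m🬎[38;2;32;19;27m[48;2;30;17;26m🬎[38;2;32;19;27m[48;2;30;17;26m🬎[38;2;34;19;3m[48;2;31;18;26m🬀[38;2;32;19;27m[48;2;30;17;26m🬎[38;2;32;19;27m[48;2;30;17;26m🬎[38;2;32;19;27m[48;2;30;17;26m🬎[38;2;32;19;27m[48;2;30;17;26m🬎[38;2;32;19;27m[48;2;30;17;26m🬎[0m
[38;2;28;14;24m[48;2;27;13;23m🬎[38;2;28;14;24m[48;2;27;13;23m🬎[38;2;28;14;24m[48;2;27;13;23m🬎[38;2;28;14;24m[48;2;27;13;23m🬎[38;2;28;14;24m[48;2;27;13;23m🬎[38;2;28;14;24m[48;2;27;13;23m🬎[38;2;28;14;24m[48;2;27;13;23m🬎[38;2;28;14;24m[48;2;27;13;23m🬎[38;2;28;14;24m[48;2;27;13;23m🬎[38;2;28;14;24m[48;2;27;13;23m🬎[38;2;28;14;24m[48;2;27;13;23m🬎[38;2;28;14;24m[48;2;27;13;23m🬎[0m
</frame>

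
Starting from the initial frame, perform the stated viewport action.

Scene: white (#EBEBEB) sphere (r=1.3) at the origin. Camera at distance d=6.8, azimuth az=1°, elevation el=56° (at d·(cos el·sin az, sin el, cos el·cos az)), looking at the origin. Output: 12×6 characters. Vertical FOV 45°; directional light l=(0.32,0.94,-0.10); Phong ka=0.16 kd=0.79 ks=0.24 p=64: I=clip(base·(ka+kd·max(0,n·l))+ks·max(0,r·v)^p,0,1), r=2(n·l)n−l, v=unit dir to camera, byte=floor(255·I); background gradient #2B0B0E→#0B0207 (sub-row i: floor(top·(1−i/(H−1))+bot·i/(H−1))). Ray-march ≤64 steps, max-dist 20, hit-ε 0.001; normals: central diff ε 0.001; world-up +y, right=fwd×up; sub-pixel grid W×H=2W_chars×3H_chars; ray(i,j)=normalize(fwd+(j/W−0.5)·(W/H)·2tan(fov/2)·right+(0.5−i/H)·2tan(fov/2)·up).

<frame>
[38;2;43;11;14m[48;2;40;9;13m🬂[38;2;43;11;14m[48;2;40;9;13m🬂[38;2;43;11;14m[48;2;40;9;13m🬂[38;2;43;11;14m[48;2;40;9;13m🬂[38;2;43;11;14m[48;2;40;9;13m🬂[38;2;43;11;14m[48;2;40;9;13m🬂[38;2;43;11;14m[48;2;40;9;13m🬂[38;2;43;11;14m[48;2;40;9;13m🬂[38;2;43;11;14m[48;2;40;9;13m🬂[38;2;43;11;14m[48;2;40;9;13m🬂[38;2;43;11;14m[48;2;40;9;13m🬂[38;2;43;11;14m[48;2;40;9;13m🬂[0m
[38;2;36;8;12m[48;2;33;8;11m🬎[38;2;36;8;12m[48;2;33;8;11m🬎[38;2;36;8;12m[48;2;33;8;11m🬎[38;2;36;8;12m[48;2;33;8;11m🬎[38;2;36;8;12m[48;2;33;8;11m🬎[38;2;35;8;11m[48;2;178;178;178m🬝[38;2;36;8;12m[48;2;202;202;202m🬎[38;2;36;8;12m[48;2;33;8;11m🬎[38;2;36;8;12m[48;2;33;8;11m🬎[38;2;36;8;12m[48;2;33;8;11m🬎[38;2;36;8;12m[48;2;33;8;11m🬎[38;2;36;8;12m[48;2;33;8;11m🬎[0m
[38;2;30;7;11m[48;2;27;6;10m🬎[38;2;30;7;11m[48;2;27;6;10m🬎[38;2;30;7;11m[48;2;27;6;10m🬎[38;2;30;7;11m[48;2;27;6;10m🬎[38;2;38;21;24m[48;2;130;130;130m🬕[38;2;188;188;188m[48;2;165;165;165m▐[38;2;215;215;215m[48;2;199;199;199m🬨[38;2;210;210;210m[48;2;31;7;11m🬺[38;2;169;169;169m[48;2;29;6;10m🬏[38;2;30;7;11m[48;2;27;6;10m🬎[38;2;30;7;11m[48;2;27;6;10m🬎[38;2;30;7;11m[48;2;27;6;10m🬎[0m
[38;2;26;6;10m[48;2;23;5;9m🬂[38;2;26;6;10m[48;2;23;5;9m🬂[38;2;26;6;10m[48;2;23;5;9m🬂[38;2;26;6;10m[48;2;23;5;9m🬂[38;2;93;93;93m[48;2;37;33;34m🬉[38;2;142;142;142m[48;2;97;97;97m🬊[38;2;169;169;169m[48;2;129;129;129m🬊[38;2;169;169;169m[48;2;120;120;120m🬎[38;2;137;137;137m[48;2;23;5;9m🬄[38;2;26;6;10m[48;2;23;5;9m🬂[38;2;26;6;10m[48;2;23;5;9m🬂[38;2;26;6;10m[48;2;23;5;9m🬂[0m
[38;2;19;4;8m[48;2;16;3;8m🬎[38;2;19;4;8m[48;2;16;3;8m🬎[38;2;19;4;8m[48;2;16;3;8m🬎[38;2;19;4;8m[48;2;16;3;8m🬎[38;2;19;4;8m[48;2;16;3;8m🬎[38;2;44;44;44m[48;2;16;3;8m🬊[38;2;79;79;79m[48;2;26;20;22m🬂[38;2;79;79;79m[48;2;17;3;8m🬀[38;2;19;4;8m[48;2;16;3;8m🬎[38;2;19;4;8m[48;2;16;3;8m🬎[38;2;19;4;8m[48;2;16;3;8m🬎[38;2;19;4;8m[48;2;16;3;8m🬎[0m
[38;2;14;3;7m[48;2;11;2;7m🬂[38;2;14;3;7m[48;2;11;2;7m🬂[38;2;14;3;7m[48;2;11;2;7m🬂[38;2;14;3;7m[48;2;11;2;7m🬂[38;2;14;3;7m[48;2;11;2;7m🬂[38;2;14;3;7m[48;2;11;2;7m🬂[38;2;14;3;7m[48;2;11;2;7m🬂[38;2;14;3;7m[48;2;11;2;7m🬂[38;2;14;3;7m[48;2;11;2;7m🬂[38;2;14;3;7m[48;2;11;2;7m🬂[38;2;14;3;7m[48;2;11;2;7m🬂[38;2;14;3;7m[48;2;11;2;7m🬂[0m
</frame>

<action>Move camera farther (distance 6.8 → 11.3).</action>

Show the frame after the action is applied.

<frame>
[38;2;43;11;14m[48;2;40;9;13m🬂[38;2;43;11;14m[48;2;40;9;13m🬂[38;2;43;11;14m[48;2;40;9;13m🬂[38;2;43;11;14m[48;2;40;9;13m🬂[38;2;43;11;14m[48;2;40;9;13m🬂[38;2;43;11;14m[48;2;40;9;13m🬂[38;2;43;11;14m[48;2;40;9;13m🬂[38;2;43;11;14m[48;2;40;9;13m🬂[38;2;43;11;14m[48;2;40;9;13m🬂[38;2;43;11;14m[48;2;40;9;13m🬂[38;2;43;11;14m[48;2;40;9;13m🬂[38;2;43;11;14m[48;2;40;9;13m🬂[0m
[38;2;36;8;12m[48;2;33;8;11m🬎[38;2;36;8;12m[48;2;33;8;11m🬎[38;2;36;8;12m[48;2;33;8;11m🬎[38;2;36;8;12m[48;2;33;8;11m🬎[38;2;36;8;12m[48;2;33;8;11m🬎[38;2;36;8;12m[48;2;33;8;11m🬎[38;2;36;8;12m[48;2;33;8;11m🬎[38;2;36;8;12m[48;2;33;8;11m🬎[38;2;36;8;12m[48;2;33;8;11m🬎[38;2;36;8;12m[48;2;33;8;11m🬎[38;2;36;8;12m[48;2;33;8;11m🬎[38;2;36;8;12m[48;2;33;8;11m🬎[0m
[38;2;30;7;11m[48;2;27;6;10m🬎[38;2;30;7;11m[48;2;27;6;10m🬎[38;2;30;7;11m[48;2;27;6;10m🬎[38;2;30;7;11m[48;2;27;6;10m🬎[38;2;30;7;11m[48;2;27;6;10m🬎[38;2;30;7;11m[48;2;150;150;150m🬆[38;2;31;7;11m[48;2;211;211;211m🬂[38;2;197;197;197m[48;2;29;6;10m🬏[38;2;30;7;11m[48;2;27;6;10m🬎[38;2;30;7;11m[48;2;27;6;10m🬎[38;2;30;7;11m[48;2;27;6;10m🬎[38;2;30;7;11m[48;2;27;6;10m🬎[0m
[38;2;26;6;10m[48;2;23;5;9m🬂[38;2;26;6;10m[48;2;23;5;9m🬂[38;2;26;6;10m[48;2;23;5;9m🬂[38;2;26;6;10m[48;2;23;5;9m🬂[38;2;26;6;10m[48;2;23;5;9m🬂[38;2;105;105;105m[48;2;32;26;27m🬊[38;2;153;153;153m[48;2;47;47;47m🬎[38;2;142;142;142m[48;2;23;5;9m🬄[38;2;26;6;10m[48;2;23;5;9m🬂[38;2;26;6;10m[48;2;23;5;9m🬂[38;2;26;6;10m[48;2;23;5;9m🬂[38;2;26;6;10m[48;2;23;5;9m🬂[0m
[38;2;19;4;8m[48;2;16;3;8m🬎[38;2;19;4;8m[48;2;16;3;8m🬎[38;2;19;4;8m[48;2;16;3;8m🬎[38;2;19;4;8m[48;2;16;3;8m🬎[38;2;19;4;8m[48;2;16;3;8m🬎[38;2;19;4;8m[48;2;16;3;8m🬎[38;2;19;4;8m[48;2;16;3;8m🬎[38;2;19;4;8m[48;2;16;3;8m🬎[38;2;19;4;8m[48;2;16;3;8m🬎[38;2;19;4;8m[48;2;16;3;8m🬎[38;2;19;4;8m[48;2;16;3;8m🬎[38;2;19;4;8m[48;2;16;3;8m🬎[0m
[38;2;14;3;7m[48;2;11;2;7m🬂[38;2;14;3;7m[48;2;11;2;7m🬂[38;2;14;3;7m[48;2;11;2;7m🬂[38;2;14;3;7m[48;2;11;2;7m🬂[38;2;14;3;7m[48;2;11;2;7m🬂[38;2;14;3;7m[48;2;11;2;7m🬂[38;2;14;3;7m[48;2;11;2;7m🬂[38;2;14;3;7m[48;2;11;2;7m🬂[38;2;14;3;7m[48;2;11;2;7m🬂[38;2;14;3;7m[48;2;11;2;7m🬂[38;2;14;3;7m[48;2;11;2;7m🬂[38;2;14;3;7m[48;2;11;2;7m🬂[0m
</frame>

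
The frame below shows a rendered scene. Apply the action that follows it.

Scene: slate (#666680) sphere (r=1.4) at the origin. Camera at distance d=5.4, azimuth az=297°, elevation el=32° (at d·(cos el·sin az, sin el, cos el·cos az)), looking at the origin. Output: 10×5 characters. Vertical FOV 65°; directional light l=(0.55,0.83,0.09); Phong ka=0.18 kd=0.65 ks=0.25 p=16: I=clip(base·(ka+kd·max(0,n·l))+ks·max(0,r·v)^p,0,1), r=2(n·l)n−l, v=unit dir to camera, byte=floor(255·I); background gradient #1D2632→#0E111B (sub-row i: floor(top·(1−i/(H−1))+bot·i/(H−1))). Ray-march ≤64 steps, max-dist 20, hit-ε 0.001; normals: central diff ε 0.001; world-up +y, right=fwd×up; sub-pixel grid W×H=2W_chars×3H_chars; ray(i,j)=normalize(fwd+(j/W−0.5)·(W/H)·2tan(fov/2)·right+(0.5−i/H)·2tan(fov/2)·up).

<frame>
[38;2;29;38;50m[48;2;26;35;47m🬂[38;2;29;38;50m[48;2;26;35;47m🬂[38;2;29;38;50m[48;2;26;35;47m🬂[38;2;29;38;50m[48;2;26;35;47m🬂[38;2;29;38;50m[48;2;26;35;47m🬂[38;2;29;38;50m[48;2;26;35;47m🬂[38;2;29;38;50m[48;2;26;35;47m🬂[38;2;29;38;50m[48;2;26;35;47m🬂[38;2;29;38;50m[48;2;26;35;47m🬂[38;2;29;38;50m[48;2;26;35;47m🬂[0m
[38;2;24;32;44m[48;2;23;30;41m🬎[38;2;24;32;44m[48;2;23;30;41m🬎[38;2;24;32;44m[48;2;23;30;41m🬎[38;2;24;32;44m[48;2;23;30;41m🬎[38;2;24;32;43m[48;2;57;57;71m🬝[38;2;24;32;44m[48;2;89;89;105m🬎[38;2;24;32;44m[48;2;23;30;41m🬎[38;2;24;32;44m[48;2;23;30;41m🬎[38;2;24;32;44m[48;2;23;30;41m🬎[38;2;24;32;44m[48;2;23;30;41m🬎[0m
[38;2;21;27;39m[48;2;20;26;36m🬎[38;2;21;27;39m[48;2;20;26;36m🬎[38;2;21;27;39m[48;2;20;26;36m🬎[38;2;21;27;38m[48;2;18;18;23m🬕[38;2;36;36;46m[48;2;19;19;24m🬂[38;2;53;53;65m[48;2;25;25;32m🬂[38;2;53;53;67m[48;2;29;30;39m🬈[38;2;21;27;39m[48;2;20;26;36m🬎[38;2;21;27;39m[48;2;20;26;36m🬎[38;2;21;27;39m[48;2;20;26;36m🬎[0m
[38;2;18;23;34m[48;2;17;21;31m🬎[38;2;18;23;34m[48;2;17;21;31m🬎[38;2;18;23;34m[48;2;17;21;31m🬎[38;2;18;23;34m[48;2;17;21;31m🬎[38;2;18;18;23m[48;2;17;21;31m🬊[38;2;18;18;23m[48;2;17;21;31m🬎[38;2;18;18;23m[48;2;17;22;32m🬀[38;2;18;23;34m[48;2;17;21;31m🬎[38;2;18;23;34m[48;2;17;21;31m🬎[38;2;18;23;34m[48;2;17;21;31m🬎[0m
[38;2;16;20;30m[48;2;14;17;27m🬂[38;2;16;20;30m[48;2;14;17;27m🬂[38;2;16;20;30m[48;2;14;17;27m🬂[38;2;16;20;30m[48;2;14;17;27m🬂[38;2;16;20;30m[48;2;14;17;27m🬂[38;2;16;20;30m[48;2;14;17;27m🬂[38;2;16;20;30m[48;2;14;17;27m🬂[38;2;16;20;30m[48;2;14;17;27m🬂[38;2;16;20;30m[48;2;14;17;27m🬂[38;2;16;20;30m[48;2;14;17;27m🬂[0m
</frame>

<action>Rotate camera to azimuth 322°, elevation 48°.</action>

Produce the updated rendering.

<frame>
[38;2;29;38;50m[48;2;26;35;47m🬂[38;2;29;38;50m[48;2;26;35;47m🬂[38;2;29;38;50m[48;2;26;35;47m🬂[38;2;29;38;50m[48;2;26;35;47m🬂[38;2;29;38;50m[48;2;26;35;47m🬂[38;2;29;38;50m[48;2;26;35;47m🬂[38;2;29;38;50m[48;2;26;35;47m🬂[38;2;29;38;50m[48;2;26;35;47m🬂[38;2;29;38;50m[48;2;26;35;47m🬂[38;2;29;38;50m[48;2;26;35;47m🬂[0m
[38;2;24;32;44m[48;2;23;30;41m🬎[38;2;24;32;44m[48;2;23;30;41m🬎[38;2;24;32;44m[48;2;23;30;41m🬎[38;2;24;32;44m[48;2;23;30;41m🬎[38;2;24;32;43m[48;2;63;63;79m🬝[38;2;24;32;44m[48;2;77;77;96m🬎[38;2;24;32;44m[48;2;23;30;41m🬎[38;2;24;32;44m[48;2;23;30;41m🬎[38;2;24;32;44m[48;2;23;30;41m🬎[38;2;24;32;44m[48;2;23;30;41m🬎[0m
[38;2;21;27;39m[48;2;20;26;36m🬎[38;2;21;27;39m[48;2;20;26;36m🬎[38;2;21;27;39m[48;2;20;26;36m🬎[38;2;21;27;38m[48;2;18;18;23m🬕[38;2;46;46;58m[48;2;28;28;35m🬊[38;2;134;134;152m[48;2;54;54;68m🬁[38;2;66;66;83m[48;2;37;40;53m🬪[38;2;21;27;39m[48;2;20;26;36m🬎[38;2;21;27;39m[48;2;20;26;36m🬎[38;2;21;27;39m[48;2;20;26;36m🬎[0m
[38;2;18;23;34m[48;2;17;21;31m🬎[38;2;18;23;34m[48;2;17;21;31m🬎[38;2;18;23;34m[48;2;17;21;31m🬎[38;2;18;23;34m[48;2;17;21;31m🬎[38;2;18;18;23m[48;2;17;21;31m🬊[38;2;29;29;37m[48;2;17;19;27m🬂[38;2;37;37;47m[48;2;17;22;32m🬀[38;2;18;23;34m[48;2;17;21;31m🬎[38;2;18;23;34m[48;2;17;21;31m🬎[38;2;18;23;34m[48;2;17;21;31m🬎[0m
[38;2;16;20;30m[48;2;14;17;27m🬂[38;2;16;20;30m[48;2;14;17;27m🬂[38;2;16;20;30m[48;2;14;17;27m🬂[38;2;16;20;30m[48;2;14;17;27m🬂[38;2;16;20;30m[48;2;14;17;27m🬂[38;2;16;20;30m[48;2;14;17;27m🬂[38;2;16;20;30m[48;2;14;17;27m🬂[38;2;16;20;30m[48;2;14;17;27m🬂[38;2;16;20;30m[48;2;14;17;27m🬂[38;2;16;20;30m[48;2;14;17;27m🬂[0m
</frame>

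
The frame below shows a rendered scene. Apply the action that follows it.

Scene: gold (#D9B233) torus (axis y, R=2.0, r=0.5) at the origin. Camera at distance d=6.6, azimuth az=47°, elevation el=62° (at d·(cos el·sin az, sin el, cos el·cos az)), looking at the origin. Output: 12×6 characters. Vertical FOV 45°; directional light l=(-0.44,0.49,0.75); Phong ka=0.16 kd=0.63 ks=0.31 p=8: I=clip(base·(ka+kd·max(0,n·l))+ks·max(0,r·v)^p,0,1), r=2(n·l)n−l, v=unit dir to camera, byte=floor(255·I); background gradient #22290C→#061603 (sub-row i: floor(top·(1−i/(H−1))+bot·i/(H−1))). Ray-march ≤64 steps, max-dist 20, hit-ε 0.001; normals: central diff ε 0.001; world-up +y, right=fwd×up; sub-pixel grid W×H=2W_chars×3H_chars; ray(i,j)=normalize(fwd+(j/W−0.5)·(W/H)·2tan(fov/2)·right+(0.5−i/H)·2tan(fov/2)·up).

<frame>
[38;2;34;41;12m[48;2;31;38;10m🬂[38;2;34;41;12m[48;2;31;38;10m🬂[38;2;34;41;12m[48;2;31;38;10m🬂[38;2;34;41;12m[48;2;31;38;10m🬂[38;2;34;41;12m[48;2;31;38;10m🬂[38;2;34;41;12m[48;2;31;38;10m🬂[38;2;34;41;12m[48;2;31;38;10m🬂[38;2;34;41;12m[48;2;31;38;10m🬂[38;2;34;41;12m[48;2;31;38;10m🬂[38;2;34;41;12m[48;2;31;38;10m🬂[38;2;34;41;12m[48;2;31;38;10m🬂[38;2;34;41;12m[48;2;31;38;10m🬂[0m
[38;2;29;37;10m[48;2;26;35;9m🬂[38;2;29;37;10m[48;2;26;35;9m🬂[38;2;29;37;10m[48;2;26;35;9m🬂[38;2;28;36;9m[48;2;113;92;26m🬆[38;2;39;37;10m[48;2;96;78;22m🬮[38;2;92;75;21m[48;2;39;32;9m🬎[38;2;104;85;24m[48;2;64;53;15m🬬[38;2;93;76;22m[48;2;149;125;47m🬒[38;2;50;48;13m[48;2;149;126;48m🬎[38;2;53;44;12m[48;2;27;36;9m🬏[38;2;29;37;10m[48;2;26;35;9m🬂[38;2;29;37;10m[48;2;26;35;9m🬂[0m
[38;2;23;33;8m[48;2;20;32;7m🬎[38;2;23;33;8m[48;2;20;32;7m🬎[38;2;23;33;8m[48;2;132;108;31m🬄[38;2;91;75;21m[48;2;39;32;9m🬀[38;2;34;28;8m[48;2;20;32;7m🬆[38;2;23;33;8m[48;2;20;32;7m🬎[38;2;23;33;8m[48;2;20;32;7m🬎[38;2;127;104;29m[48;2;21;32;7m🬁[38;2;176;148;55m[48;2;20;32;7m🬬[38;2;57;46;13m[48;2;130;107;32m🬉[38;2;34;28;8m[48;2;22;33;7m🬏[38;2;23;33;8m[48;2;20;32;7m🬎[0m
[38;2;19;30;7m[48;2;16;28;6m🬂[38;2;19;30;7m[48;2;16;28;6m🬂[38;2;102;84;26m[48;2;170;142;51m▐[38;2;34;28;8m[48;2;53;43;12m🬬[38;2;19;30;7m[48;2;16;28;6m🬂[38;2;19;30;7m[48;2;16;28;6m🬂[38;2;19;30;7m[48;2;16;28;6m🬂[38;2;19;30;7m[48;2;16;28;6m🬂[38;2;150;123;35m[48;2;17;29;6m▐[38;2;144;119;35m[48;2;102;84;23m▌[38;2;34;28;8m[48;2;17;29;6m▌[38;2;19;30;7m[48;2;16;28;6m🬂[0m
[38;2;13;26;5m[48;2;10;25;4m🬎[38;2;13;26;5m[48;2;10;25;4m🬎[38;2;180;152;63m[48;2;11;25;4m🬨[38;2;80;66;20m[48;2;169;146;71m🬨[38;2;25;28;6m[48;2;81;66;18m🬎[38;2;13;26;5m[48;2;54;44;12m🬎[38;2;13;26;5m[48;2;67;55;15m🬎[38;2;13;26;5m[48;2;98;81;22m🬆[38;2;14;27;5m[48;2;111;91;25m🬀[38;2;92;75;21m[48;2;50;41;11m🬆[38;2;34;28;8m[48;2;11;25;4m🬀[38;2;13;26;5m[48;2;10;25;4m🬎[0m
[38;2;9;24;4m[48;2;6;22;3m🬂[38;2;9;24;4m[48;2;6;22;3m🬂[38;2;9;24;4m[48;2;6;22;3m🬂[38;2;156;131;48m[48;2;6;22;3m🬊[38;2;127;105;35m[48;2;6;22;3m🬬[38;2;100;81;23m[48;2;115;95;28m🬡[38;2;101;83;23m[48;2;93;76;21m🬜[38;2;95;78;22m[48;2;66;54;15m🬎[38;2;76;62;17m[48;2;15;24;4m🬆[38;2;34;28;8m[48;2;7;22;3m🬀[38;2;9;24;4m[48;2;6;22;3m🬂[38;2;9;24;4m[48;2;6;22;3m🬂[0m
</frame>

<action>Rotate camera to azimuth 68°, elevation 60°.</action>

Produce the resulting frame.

<frame>
[38;2;34;41;12m[48;2;31;38;10m🬂[38;2;34;41;12m[48;2;31;38;10m🬂[38;2;34;41;12m[48;2;31;38;10m🬂[38;2;34;41;12m[48;2;31;38;10m🬂[38;2;34;41;12m[48;2;31;38;10m🬂[38;2;34;41;12m[48;2;31;38;10m🬂[38;2;34;41;12m[48;2;31;38;10m🬂[38;2;34;41;12m[48;2;31;38;10m🬂[38;2;34;41;12m[48;2;31;38;10m🬂[38;2;34;41;12m[48;2;31;38;10m🬂[38;2;34;41;12m[48;2;31;38;10m🬂[38;2;34;41;12m[48;2;31;38;10m🬂[0m
[38;2;29;37;10m[48;2;26;35;9m🬂[38;2;29;37;10m[48;2;26;35;9m🬂[38;2;29;37;10m[48;2;26;35;9m🬂[38;2;39;43;11m[48;2;144;118;34m🬬[38;2;90;74;21m[48;2;33;34;9m🬋[38;2;107;88;25m[48;2;48;39;11m🬂[38;2;91;75;21m[48;2;46;37;10m🬎[38;2;29;37;10m[48;2;108;89;27m🬁[38;2;28;36;9m[48;2;121;101;34m🬊[38;2;54;44;12m[48;2;27;36;9m🬏[38;2;29;37;10m[48;2;26;35;9m🬂[38;2;29;37;10m[48;2;26;35;9m🬂[0m
[38;2;23;33;8m[48;2;20;32;7m🬎[38;2;23;33;8m[48;2;20;32;7m🬎[38;2;23;33;8m[48;2;142;117;37m🬄[38;2;93;76;22m[48;2;37;31;8m🬀[38;2;34;28;8m[48;2;20;32;7m🬆[38;2;23;33;8m[48;2;20;32;7m🬎[38;2;23;33;8m[48;2;20;32;7m🬎[38;2;101;83;23m[48;2;21;32;7m🬁[38;2;181;153;65m[48;2;71;66;17m🬨[38;2;81;67;18m[48;2;167;141;56m🬨[38;2;34;28;8m[48;2;22;33;7m🬏[38;2;23;33;8m[48;2;20;32;7m🬎[0m
[38;2;19;30;7m[48;2;16;28;6m🬂[38;2;19;30;7m[48;2;16;28;6m🬂[38;2;108;90;31m[48;2;185;158;69m▐[38;2;34;28;8m[48;2;62;51;14m🬬[38;2;19;30;7m[48;2;16;28;6m🬂[38;2;19;30;7m[48;2;16;28;6m🬂[38;2;19;30;7m[48;2;16;28;6m🬂[38;2;19;30;7m[48;2;16;28;6m🬂[38;2;17;29;6m[48;2;161;132;37m▌[38;2;161;134;46m[48;2;101;83;23m▌[38;2;34;28;8m[48;2;17;29;6m▌[38;2;19;30;7m[48;2;16;28;6m🬂[0m
[38;2;13;26;5m[48;2;10;25;4m🬎[38;2;13;26;5m[48;2;10;25;4m🬎[38;2;163;138;59m[48;2;11;25;4m🬨[38;2;76;63;18m[48;2;139;118;50m🬊[38;2;20;27;6m[48;2;84;69;19m🬊[38;2;13;26;5m[48;2;85;70;19m🬎[38;2;13;26;5m[48;2;101;83;23m🬎[38;2;13;26;5m[48;2;122;100;28m🬆[38;2;14;27;5m[48;2;117;96;27m🬀[38;2;98;81;22m[48;2;45;37;10m🬄[38;2;34;28;8m[48;2;11;25;4m🬀[38;2;13;26;5m[48;2;10;25;4m🬎[0m
[38;2;9;24;4m[48;2;6;22;3m🬂[38;2;9;24;4m[48;2;6;22;3m🬂[38;2;9;24;4m[48;2;6;22;3m🬂[38;2;117;96;29m[48;2;6;22;3m🬊[38;2;102;84;25m[48;2;6;22;3m🬬[38;2;99;81;23m[48;2;75;62;17m🬎[38;2;96;78;22m[48;2;60;49;14m🬎[38;2;89;73;20m[48;2;44;36;10m🬆[38;2;61;50;14m[48;2;20;25;5m🬂[38;2;34;28;8m[48;2;7;22;3m🬀[38;2;9;24;4m[48;2;6;22;3m🬂[38;2;9;24;4m[48;2;6;22;3m🬂[0m
</frame>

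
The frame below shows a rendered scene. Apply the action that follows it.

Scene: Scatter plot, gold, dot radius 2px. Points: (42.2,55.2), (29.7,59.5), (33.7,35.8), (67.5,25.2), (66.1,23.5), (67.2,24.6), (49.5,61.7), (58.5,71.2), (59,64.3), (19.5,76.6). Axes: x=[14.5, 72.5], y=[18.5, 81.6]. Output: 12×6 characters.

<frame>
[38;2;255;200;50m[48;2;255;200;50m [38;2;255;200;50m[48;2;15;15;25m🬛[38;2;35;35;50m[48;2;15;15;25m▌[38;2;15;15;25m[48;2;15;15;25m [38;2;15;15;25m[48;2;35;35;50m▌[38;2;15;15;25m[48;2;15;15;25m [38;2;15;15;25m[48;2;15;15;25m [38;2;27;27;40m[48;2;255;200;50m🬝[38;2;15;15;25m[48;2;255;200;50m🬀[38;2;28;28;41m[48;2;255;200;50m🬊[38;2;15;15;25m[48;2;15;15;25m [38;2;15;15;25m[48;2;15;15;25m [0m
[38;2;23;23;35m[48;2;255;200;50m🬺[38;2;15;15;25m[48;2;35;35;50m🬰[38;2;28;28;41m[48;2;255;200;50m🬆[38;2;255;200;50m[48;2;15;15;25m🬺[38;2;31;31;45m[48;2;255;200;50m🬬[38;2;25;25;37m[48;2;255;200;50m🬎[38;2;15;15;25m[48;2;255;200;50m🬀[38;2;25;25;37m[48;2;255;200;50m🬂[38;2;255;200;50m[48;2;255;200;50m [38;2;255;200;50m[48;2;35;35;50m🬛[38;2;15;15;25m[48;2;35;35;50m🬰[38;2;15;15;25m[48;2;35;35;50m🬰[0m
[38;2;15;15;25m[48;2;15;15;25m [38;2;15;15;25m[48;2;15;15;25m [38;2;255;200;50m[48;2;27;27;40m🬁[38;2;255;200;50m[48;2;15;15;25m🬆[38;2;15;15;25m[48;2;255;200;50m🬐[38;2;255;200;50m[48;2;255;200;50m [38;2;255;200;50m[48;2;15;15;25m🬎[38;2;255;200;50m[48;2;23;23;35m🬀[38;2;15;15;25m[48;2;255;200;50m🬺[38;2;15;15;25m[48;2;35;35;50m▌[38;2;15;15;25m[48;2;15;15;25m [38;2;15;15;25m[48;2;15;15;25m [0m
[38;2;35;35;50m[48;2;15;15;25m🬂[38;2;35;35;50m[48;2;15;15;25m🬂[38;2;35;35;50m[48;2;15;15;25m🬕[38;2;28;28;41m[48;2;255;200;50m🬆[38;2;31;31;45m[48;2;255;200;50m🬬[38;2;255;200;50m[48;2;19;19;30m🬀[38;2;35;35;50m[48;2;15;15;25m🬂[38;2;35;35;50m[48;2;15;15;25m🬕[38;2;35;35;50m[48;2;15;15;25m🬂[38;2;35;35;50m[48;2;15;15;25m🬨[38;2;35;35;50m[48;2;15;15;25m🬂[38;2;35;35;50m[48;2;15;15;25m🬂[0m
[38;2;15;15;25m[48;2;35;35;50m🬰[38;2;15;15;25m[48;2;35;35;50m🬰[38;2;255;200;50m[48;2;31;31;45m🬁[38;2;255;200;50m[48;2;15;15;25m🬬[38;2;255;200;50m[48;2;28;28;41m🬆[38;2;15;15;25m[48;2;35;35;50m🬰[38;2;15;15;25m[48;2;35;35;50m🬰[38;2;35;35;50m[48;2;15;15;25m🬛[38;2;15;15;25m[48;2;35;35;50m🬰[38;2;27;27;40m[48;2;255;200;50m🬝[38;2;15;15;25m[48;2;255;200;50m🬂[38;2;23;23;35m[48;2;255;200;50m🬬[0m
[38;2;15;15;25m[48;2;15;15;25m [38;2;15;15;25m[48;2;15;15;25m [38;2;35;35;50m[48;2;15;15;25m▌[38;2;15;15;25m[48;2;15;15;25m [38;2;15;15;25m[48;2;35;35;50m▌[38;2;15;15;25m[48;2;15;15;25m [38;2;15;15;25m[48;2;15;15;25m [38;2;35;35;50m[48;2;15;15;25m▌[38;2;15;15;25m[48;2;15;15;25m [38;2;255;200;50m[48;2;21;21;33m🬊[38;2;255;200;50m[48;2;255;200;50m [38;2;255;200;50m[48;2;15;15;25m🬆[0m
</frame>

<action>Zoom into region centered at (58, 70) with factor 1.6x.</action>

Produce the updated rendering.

<frame>
[38;2;15;15;25m[48;2;15;15;25m [38;2;15;15;25m[48;2;15;15;25m [38;2;35;35;50m[48;2;15;15;25m▌[38;2;15;15;25m[48;2;15;15;25m [38;2;15;15;25m[48;2;35;35;50m▌[38;2;15;15;25m[48;2;15;15;25m [38;2;15;15;25m[48;2;15;15;25m [38;2;35;35;50m[48;2;15;15;25m▌[38;2;15;15;25m[48;2;15;15;25m [38;2;15;15;25m[48;2;35;35;50m▌[38;2;15;15;25m[48;2;15;15;25m [38;2;15;15;25m[48;2;15;15;25m [0m
[38;2;15;15;25m[48;2;35;35;50m🬰[38;2;15;15;25m[48;2;35;35;50m🬰[38;2;35;35;50m[48;2;15;15;25m🬛[38;2;15;15;25m[48;2;35;35;50m🬰[38;2;15;15;25m[48;2;35;35;50m🬐[38;2;23;23;35m[48;2;255;200;50m🬝[38;2;15;15;25m[48;2;35;35;50m🬰[38;2;35;35;50m[48;2;15;15;25m🬛[38;2;15;15;25m[48;2;35;35;50m🬰[38;2;15;15;25m[48;2;35;35;50m🬐[38;2;15;15;25m[48;2;35;35;50m🬰[38;2;15;15;25m[48;2;35;35;50m🬰[0m
[38;2;15;15;25m[48;2;15;15;25m [38;2;15;15;25m[48;2;15;15;25m [38;2;35;35;50m[48;2;15;15;25m▌[38;2;15;15;25m[48;2;15;15;25m [38;2;23;23;35m[48;2;255;200;50m🬴[38;2;255;200;50m[48;2;255;200;50m [38;2;255;200;50m[48;2;15;15;25m🬛[38;2;35;35;50m[48;2;15;15;25m▌[38;2;15;15;25m[48;2;15;15;25m [38;2;15;15;25m[48;2;35;35;50m▌[38;2;15;15;25m[48;2;15;15;25m [38;2;15;15;25m[48;2;15;15;25m [0m
[38;2;35;35;50m[48;2;15;15;25m🬂[38;2;35;35;50m[48;2;15;15;25m🬂[38;2;31;31;45m[48;2;255;200;50m🬝[38;2;255;200;50m[48;2;28;28;41m🬱[38;2;35;35;50m[48;2;15;15;25m🬨[38;2;255;200;50m[48;2;25;25;37m🬫[38;2;255;200;50m[48;2;255;200;50m [38;2;255;200;50m[48;2;27;27;40m🬃[38;2;35;35;50m[48;2;15;15;25m🬂[38;2;35;35;50m[48;2;15;15;25m🬨[38;2;35;35;50m[48;2;15;15;25m🬂[38;2;35;35;50m[48;2;15;15;25m🬂[0m
[38;2;15;15;25m[48;2;255;200;50m🬀[38;2;21;21;33m[48;2;255;200;50m🬊[38;2;255;200;50m[48;2;28;28;41m🬊[38;2;255;200;50m[48;2;15;15;25m🬝[38;2;255;200;50m[48;2;31;31;45m🬀[38;2;15;15;25m[48;2;35;35;50m🬰[38;2;255;200;50m[48;2;23;23;35m🬀[38;2;35;35;50m[48;2;15;15;25m🬛[38;2;15;15;25m[48;2;35;35;50m🬰[38;2;15;15;25m[48;2;35;35;50m🬐[38;2;15;15;25m[48;2;35;35;50m🬰[38;2;15;15;25m[48;2;35;35;50m🬰[0m
[38;2;255;200;50m[48;2;15;15;25m🬊[38;2;255;200;50m[48;2;15;15;25m🬀[38;2;35;35;50m[48;2;15;15;25m▌[38;2;15;15;25m[48;2;15;15;25m [38;2;15;15;25m[48;2;35;35;50m▌[38;2;15;15;25m[48;2;15;15;25m [38;2;15;15;25m[48;2;15;15;25m [38;2;35;35;50m[48;2;15;15;25m▌[38;2;15;15;25m[48;2;15;15;25m [38;2;15;15;25m[48;2;35;35;50m▌[38;2;15;15;25m[48;2;15;15;25m [38;2;15;15;25m[48;2;15;15;25m [0m
</frame>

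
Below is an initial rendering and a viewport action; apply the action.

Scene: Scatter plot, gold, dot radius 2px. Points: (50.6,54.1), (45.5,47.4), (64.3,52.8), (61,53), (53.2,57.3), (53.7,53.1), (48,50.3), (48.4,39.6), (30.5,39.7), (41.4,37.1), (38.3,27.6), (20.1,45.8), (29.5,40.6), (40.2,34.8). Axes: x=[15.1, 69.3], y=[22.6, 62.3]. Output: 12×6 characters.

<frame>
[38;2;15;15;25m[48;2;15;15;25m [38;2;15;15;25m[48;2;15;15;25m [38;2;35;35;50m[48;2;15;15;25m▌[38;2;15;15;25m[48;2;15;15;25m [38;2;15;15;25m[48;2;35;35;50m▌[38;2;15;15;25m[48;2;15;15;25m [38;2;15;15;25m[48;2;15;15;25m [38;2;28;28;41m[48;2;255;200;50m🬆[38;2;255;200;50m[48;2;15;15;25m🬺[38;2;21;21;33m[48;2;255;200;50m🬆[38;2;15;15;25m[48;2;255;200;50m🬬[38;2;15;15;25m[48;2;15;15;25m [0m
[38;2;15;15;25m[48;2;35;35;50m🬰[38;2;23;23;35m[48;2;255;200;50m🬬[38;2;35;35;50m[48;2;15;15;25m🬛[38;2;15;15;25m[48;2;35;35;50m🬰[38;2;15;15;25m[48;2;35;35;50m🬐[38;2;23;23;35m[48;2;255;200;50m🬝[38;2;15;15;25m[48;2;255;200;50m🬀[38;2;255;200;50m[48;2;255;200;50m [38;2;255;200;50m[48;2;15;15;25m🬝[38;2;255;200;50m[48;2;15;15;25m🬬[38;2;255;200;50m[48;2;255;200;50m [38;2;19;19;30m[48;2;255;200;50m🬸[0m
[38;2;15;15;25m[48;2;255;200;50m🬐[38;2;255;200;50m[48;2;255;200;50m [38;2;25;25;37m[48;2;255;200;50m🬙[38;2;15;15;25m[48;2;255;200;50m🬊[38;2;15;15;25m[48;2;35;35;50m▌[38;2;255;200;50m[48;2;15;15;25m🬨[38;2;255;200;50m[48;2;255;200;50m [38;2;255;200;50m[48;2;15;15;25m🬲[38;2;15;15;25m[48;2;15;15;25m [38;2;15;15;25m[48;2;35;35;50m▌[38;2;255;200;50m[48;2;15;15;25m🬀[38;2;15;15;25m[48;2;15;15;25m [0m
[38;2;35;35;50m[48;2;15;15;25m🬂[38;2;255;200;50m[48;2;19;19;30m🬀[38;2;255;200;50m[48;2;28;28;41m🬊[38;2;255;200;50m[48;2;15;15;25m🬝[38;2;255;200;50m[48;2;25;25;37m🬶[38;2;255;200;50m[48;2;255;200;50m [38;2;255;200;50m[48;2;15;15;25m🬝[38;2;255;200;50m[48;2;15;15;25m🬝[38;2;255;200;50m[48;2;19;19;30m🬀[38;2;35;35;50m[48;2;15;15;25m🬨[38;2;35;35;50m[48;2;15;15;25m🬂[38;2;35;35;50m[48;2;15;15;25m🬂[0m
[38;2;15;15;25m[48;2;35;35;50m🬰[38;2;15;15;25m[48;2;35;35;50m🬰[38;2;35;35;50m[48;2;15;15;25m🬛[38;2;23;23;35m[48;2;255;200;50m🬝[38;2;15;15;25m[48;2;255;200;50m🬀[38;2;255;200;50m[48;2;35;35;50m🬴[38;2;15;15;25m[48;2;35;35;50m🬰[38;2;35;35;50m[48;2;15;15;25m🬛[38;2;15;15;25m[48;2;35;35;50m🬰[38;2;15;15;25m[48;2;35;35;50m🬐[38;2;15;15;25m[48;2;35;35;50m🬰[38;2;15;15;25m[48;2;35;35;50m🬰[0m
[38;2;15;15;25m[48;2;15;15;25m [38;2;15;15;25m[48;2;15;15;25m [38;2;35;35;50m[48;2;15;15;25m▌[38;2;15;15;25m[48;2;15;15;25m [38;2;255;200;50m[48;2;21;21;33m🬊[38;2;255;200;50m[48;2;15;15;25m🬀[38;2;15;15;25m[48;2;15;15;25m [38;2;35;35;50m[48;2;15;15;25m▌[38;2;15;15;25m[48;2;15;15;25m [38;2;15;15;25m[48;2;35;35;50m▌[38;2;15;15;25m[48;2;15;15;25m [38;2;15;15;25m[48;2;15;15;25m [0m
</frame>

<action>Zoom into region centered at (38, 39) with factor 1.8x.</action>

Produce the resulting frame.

<frame>
[38;2;15;15;25m[48;2;15;15;25m [38;2;15;15;25m[48;2;15;15;25m [38;2;35;35;50m[48;2;15;15;25m▌[38;2;15;15;25m[48;2;15;15;25m [38;2;15;15;25m[48;2;35;35;50m▌[38;2;15;15;25m[48;2;15;15;25m [38;2;15;15;25m[48;2;15;15;25m [38;2;27;27;40m[48;2;255;200;50m🬝[38;2;15;15;25m[48;2;255;200;50m🬀[38;2;255;200;50m[48;2;255;200;50m [38;2;255;200;50m[48;2;15;15;25m🬆[38;2;15;15;25m[48;2;15;15;25m [0m
[38;2;15;15;25m[48;2;35;35;50m🬰[38;2;15;15;25m[48;2;35;35;50m🬰[38;2;31;31;45m[48;2;255;200;50m🬝[38;2;15;15;25m[48;2;35;35;50m🬰[38;2;15;15;25m[48;2;35;35;50m🬐[38;2;15;15;25m[48;2;35;35;50m🬰[38;2;15;15;25m[48;2;35;35;50m🬰[38;2;35;35;50m[48;2;15;15;25m🬛[38;2;255;200;50m[48;2;21;21;33m🬊[38;2;255;200;50m[48;2;31;31;45m🬀[38;2;15;15;25m[48;2;35;35;50m🬰[38;2;15;15;25m[48;2;35;35;50m🬰[0m
[38;2;15;15;25m[48;2;15;15;25m [38;2;15;15;25m[48;2;255;200;50m🬴[38;2;255;200;50m[48;2;255;200;50m [38;2;255;200;50m[48;2;15;15;25m🬛[38;2;15;15;25m[48;2;35;35;50m▌[38;2;15;15;25m[48;2;15;15;25m [38;2;15;15;25m[48;2;255;200;50m🬝[38;2;21;21;33m[48;2;255;200;50m🬊[38;2;15;15;25m[48;2;255;200;50m🬝[38;2;15;15;25m[48;2;255;200;50m🬀[38;2;15;15;25m[48;2;255;200;50m🬊[38;2;15;15;25m[48;2;15;15;25m [0m
[38;2;35;35;50m[48;2;15;15;25m🬂[38;2;35;35;50m[48;2;15;15;25m🬂[38;2;255;200;50m[48;2;27;27;40m🬁[38;2;35;35;50m[48;2;15;15;25m🬂[38;2;35;35;50m[48;2;15;15;25m🬨[38;2;23;23;35m[48;2;255;200;50m🬝[38;2;255;200;50m[48;2;255;200;50m [38;2;255;200;50m[48;2;255;200;50m [38;2;255;200;50m[48;2;19;19;30m🬀[38;2;255;200;50m[48;2;21;21;33m🬊[38;2;255;200;50m[48;2;19;19;30m🬀[38;2;35;35;50m[48;2;15;15;25m🬂[0m
[38;2;15;15;25m[48;2;35;35;50m🬰[38;2;15;15;25m[48;2;35;35;50m🬰[38;2;35;35;50m[48;2;15;15;25m🬛[38;2;15;15;25m[48;2;35;35;50m🬰[38;2;15;15;25m[48;2;35;35;50m🬐[38;2;15;15;25m[48;2;35;35;50m🬰[38;2;255;200;50m[48;2;21;21;33m🬊[38;2;255;200;50m[48;2;27;27;40m🬀[38;2;15;15;25m[48;2;35;35;50m🬰[38;2;15;15;25m[48;2;35;35;50m🬐[38;2;15;15;25m[48;2;35;35;50m🬰[38;2;15;15;25m[48;2;35;35;50m🬰[0m
[38;2;15;15;25m[48;2;15;15;25m [38;2;15;15;25m[48;2;15;15;25m [38;2;35;35;50m[48;2;15;15;25m▌[38;2;15;15;25m[48;2;15;15;25m [38;2;23;23;35m[48;2;255;200;50m🬝[38;2;15;15;25m[48;2;255;200;50m🬀[38;2;15;15;25m[48;2;255;200;50m🬊[38;2;35;35;50m[48;2;15;15;25m▌[38;2;15;15;25m[48;2;15;15;25m [38;2;15;15;25m[48;2;35;35;50m▌[38;2;15;15;25m[48;2;15;15;25m [38;2;15;15;25m[48;2;15;15;25m [0m
</frame>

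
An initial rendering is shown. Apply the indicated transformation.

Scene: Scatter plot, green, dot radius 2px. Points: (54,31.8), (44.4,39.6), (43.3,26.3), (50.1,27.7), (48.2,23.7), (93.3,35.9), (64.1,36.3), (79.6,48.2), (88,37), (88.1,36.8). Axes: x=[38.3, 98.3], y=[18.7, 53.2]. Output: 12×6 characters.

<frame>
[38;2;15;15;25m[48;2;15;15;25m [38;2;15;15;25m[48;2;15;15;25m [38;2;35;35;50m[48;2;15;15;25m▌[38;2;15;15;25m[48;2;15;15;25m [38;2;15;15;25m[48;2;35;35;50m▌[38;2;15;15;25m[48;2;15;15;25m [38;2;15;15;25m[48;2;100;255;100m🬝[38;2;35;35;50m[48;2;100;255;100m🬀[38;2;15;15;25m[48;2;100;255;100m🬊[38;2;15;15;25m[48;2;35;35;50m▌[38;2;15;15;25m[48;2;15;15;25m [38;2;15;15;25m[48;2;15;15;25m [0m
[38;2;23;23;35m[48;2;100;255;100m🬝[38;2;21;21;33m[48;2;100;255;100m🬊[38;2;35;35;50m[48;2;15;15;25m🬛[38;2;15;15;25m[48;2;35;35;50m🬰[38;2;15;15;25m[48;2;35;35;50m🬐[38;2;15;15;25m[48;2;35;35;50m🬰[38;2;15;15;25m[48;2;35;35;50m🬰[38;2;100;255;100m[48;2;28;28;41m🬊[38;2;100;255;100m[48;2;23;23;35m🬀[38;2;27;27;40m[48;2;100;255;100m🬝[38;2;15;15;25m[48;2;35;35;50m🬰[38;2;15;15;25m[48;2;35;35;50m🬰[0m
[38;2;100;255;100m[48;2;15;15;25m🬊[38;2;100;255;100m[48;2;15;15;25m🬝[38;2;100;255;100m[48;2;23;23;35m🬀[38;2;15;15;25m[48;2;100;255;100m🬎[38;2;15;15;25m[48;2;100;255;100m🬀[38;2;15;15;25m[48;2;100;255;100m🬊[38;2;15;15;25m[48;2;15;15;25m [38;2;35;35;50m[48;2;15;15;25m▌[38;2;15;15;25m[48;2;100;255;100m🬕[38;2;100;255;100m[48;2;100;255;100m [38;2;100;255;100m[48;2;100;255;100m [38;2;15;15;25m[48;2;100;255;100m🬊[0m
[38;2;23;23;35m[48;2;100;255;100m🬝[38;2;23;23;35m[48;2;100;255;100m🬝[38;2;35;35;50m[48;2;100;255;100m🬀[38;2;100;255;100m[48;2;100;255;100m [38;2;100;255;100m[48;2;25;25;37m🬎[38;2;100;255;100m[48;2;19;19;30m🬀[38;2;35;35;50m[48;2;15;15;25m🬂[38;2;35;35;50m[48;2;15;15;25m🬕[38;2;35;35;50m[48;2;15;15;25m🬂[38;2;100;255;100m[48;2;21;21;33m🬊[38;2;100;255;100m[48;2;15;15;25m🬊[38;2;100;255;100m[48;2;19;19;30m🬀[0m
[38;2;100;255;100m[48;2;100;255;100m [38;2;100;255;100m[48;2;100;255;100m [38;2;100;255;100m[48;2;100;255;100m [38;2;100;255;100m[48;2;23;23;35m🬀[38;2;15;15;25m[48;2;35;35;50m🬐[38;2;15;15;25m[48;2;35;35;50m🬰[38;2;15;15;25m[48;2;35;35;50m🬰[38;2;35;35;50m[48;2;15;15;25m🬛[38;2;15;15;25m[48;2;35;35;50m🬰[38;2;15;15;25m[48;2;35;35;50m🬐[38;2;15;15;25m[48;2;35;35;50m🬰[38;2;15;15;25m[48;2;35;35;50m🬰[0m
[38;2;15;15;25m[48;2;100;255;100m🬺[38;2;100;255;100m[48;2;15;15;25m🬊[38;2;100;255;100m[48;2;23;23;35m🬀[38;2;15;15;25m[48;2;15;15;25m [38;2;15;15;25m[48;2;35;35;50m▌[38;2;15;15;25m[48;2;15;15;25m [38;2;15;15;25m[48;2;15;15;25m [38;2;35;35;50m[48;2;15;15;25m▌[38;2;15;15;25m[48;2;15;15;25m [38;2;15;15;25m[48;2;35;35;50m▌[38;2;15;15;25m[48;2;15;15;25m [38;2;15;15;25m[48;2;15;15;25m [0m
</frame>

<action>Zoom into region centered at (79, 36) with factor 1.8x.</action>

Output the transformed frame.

<frame>
[38;2;15;15;25m[48;2;15;15;25m [38;2;15;15;25m[48;2;15;15;25m [38;2;35;35;50m[48;2;15;15;25m▌[38;2;15;15;25m[48;2;15;15;25m [38;2;15;15;25m[48;2;35;35;50m▌[38;2;15;15;25m[48;2;15;15;25m [38;2;15;15;25m[48;2;15;15;25m [38;2;35;35;50m[48;2;15;15;25m▌[38;2;15;15;25m[48;2;15;15;25m [38;2;15;15;25m[48;2;35;35;50m▌[38;2;15;15;25m[48;2;15;15;25m [38;2;15;15;25m[48;2;15;15;25m [0m
[38;2;15;15;25m[48;2;35;35;50m🬰[38;2;15;15;25m[48;2;35;35;50m🬰[38;2;35;35;50m[48;2;15;15;25m🬛[38;2;15;15;25m[48;2;35;35;50m🬰[38;2;15;15;25m[48;2;35;35;50m🬐[38;2;15;15;25m[48;2;35;35;50m🬰[38;2;15;15;25m[48;2;35;35;50m🬰[38;2;35;35;50m[48;2;15;15;25m🬛[38;2;23;23;35m[48;2;100;255;100m🬝[38;2;15;15;25m[48;2;35;35;50m🬐[38;2;15;15;25m[48;2;35;35;50m🬰[38;2;15;15;25m[48;2;35;35;50m🬰[0m
[38;2;15;15;25m[48;2;100;255;100m🬀[38;2;15;15;25m[48;2;100;255;100m🬊[38;2;35;35;50m[48;2;15;15;25m▌[38;2;15;15;25m[48;2;15;15;25m [38;2;15;15;25m[48;2;35;35;50m▌[38;2;15;15;25m[48;2;15;15;25m [38;2;15;15;25m[48;2;15;15;25m [38;2;27;27;40m[48;2;100;255;100m🬴[38;2;100;255;100m[48;2;100;255;100m [38;2;100;255;100m[48;2;35;35;50m🬺[38;2;15;15;25m[48;2;100;255;100m🬀[38;2;15;15;25m[48;2;100;255;100m🬊[0m
[38;2;100;255;100m[48;2;15;15;25m🬊[38;2;100;255;100m[48;2;19;19;30m🬀[38;2;35;35;50m[48;2;15;15;25m🬕[38;2;35;35;50m[48;2;15;15;25m🬂[38;2;35;35;50m[48;2;15;15;25m🬨[38;2;35;35;50m[48;2;15;15;25m🬂[38;2;35;35;50m[48;2;15;15;25m🬂[38;2;35;35;50m[48;2;15;15;25m🬕[38;2;100;255;100m[48;2;19;19;30m🬁[38;2;35;35;50m[48;2;15;15;25m🬨[38;2;100;255;100m[48;2;15;15;25m🬊[38;2;100;255;100m[48;2;19;19;30m🬀[0m
[38;2;15;15;25m[48;2;35;35;50m🬰[38;2;15;15;25m[48;2;35;35;50m🬰[38;2;35;35;50m[48;2;15;15;25m🬛[38;2;15;15;25m[48;2;35;35;50m🬰[38;2;15;15;25m[48;2;35;35;50m🬐[38;2;15;15;25m[48;2;35;35;50m🬰[38;2;15;15;25m[48;2;35;35;50m🬰[38;2;35;35;50m[48;2;15;15;25m🬛[38;2;15;15;25m[48;2;35;35;50m🬰[38;2;15;15;25m[48;2;35;35;50m🬐[38;2;15;15;25m[48;2;35;35;50m🬰[38;2;15;15;25m[48;2;35;35;50m🬰[0m
[38;2;15;15;25m[48;2;15;15;25m [38;2;15;15;25m[48;2;15;15;25m [38;2;35;35;50m[48;2;15;15;25m▌[38;2;15;15;25m[48;2;15;15;25m [38;2;15;15;25m[48;2;35;35;50m▌[38;2;15;15;25m[48;2;15;15;25m [38;2;15;15;25m[48;2;15;15;25m [38;2;35;35;50m[48;2;15;15;25m▌[38;2;15;15;25m[48;2;15;15;25m [38;2;15;15;25m[48;2;35;35;50m▌[38;2;15;15;25m[48;2;15;15;25m [38;2;15;15;25m[48;2;15;15;25m [0m
</frame>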